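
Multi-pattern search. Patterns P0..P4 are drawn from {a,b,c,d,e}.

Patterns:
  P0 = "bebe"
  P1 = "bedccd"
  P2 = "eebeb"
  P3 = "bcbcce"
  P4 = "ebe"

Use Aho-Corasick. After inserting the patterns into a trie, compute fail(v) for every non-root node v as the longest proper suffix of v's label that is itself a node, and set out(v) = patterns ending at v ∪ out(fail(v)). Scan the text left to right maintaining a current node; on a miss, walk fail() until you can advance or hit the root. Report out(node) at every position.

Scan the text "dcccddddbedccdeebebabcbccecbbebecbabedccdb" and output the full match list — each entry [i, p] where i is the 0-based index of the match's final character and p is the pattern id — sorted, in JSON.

Build automaton:
Trie nodes:
  n0 'ε': b→1 e→9
  n1 'b': c→14 e→2
  n2 'be': b→3 d→5
  n3 'beb': e→4
  n4 'bebe': ·  ←P0
  n5 'bed': c→6
  n6 'bedc': c→7
  n7 'bedcc': d→8
  n8 'bedccd': ·  ←P1
  n9 'e': b→19 e→10
  n10 'ee': b→11
  n11 'eeb': e→12
  n12 'eebe': b→13
  n13 'eebeb': ·  ←P2
  n14 'bc': b→15
  n15 'bcb': c→16
  n16 'bcbc': c→17
  n17 'bcbcc': e→18
  n18 'bcbcce': ·  ←P3
  n19 'eb': e→20
  n20 'ebe': ·  ←P4

BFS fail/out derivation:
  n1('b'): parent n0 fail=0; on 'b' 0 → fail=0;  out ∅∪∅=∅
  n9('e'): parent n0 fail=0; on 'e' 0 → fail=0;  out ∅∪∅=∅
  n2('be'): parent n1 fail=0; on 'e' 0 → fail=9;  out ∅∪∅=∅
  n10('ee'): parent n9 fail=0; on 'e' 0 → fail=9;  out ∅∪∅=∅
  n14('bc'): parent n1 fail=0; on 'c' 0 → fail=0;  out ∅∪∅=∅
  n19('eb'): parent n9 fail=0; on 'b' 0 → fail=1;  out ∅∪∅=∅
  n3('beb'): parent n2 fail=9; on 'b' 9 → fail=19;  out ∅∪∅=∅
  n5('bed'): parent n2 fail=9; on 'd' 9→0 → fail=0;  out ∅∪∅=∅
  n11('eeb'): parent n10 fail=9; on 'b' 9 → fail=19;  out ∅∪∅=∅
  n15('bcb'): parent n14 fail=0; on 'b' 0 → fail=1;  out ∅∪∅=∅
  n20('ebe'): parent n19 fail=1; on 'e' 1 → fail=2;  out {4}∪∅={4}
  n4('bebe'): parent n3 fail=19; on 'e' 19 → fail=20;  out {0}∪{4}={0,4}
  n6('bedc'): parent n5 fail=0; on 'c' 0 → fail=0;  out ∅∪∅=∅
  n12('eebe'): parent n11 fail=19; on 'e' 19 → fail=20;  out ∅∪{4}={4}
  n16('bcbc'): parent n15 fail=1; on 'c' 1 → fail=14;  out ∅∪∅=∅
  n7('bedcc'): parent n6 fail=0; on 'c' 0 → fail=0;  out ∅∪∅=∅
  n13('eebeb'): parent n12 fail=20; on 'b' 20→2 → fail=3;  out {2}∪∅={2}
  n17('bcbcc'): parent n16 fail=14; on 'c' 14→0 → fail=0;  out ∅∪∅=∅
  n8('bedccd'): parent n7 fail=0; on 'd' 0 → fail=0;  out {1}∪∅={1}
  n18('bcbcce'): parent n17 fail=0; on 'e' 0 → fail=9;  out {3}∪∅={3}

Run:
[0] read 'd'  n0⇒n0
[1] read 'c'  n0⇒n0
[2] read 'c'  n0⇒n0
[3] read 'c'  n0⇒n0
[4] read 'd'  n0⇒n0
[5] read 'd'  n0⇒n0
[6] read 'd'  n0⇒n0
[7] read 'd'  n0⇒n0
[8] read 'b'  n0⇒n1
[9] read 'e'  n1⇒n2
[10] read 'd'  n2⇒n5
[11] read 'c'  n5⇒n6
[12] read 'c'  n6⇒n7
[13] read 'd'  n7⇒n8  emit P1@[8:13]
[14] read 'e'  n8⇒n9 (fail-walked)
[15] read 'e'  n9⇒n10
[16] read 'b'  n10⇒n11
[17] read 'e'  n11⇒n12  emit P4@[15:17]
[18] read 'b'  n12⇒n13  emit P2@[14:18]
[19] read 'a'  n13⇒n0 (fail-walked)
[20] read 'b'  n0⇒n1
[21] read 'c'  n1⇒n14
[22] read 'b'  n14⇒n15
[23] read 'c'  n15⇒n16
[24] read 'c'  n16⇒n17
[25] read 'e'  n17⇒n18  emit P3@[20:25]
[26] read 'c'  n18⇒n0 (fail-walked)
[27] read 'b'  n0⇒n1
[28] read 'b'  n1⇒n1 (fail-walked)
[29] read 'e'  n1⇒n2
[30] read 'b'  n2⇒n3
[31] read 'e'  n3⇒n4  emit P0@[28:31],P4@[29:31]
[32] read 'c'  n4⇒n0 (fail-walked)
[33] read 'b'  n0⇒n1
[34] read 'a'  n1⇒n0 (fail-walked)
[35] read 'b'  n0⇒n1
[36] read 'e'  n1⇒n2
[37] read 'd'  n2⇒n5
[38] read 'c'  n5⇒n6
[39] read 'c'  n6⇒n7
[40] read 'd'  n7⇒n8  emit P1@[35:40]
[41] read 'b'  n8⇒n1 (fail-walked)

Result: [[13,1],[17,4],[18,2],[25,3],[31,0],[31,4],[40,1]]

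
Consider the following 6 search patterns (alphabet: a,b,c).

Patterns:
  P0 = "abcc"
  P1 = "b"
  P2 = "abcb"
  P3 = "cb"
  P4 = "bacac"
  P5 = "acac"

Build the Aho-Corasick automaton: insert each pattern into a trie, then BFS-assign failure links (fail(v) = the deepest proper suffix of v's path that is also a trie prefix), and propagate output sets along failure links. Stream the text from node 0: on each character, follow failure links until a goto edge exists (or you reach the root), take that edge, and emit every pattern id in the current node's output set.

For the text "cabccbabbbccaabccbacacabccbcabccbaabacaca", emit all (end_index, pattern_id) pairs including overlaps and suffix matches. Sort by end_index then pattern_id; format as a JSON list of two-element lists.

Construct AC machine:
Trie nodes:
  n0 'ε': a→1 b→5 c→7
  n1 'a': b→2 c→13
  n2 'ab': c→3
  n3 'abc': b→6 c→4
  n4 'abcc': ·  [P0 ends]
  n5 'b': a→9  [P1 ends]
  n6 'abcb': ·  [P2 ends]
  n7 'c': b→8
  n8 'cb': ·  [P3 ends]
  n9 'ba': c→10
  n10 'bac': a→11
  n11 'baca': c→12
  n12 'bacac': ·  [P4 ends]
  n13 'ac': a→14
  n14 'aca': c→15
  n15 'acac': ·  [P5 ends]

BFS fail/out derivation:
  n1('a'): parent n0 fail=0; on 'a' 0 → fail=0;  out ∅∪∅=∅
  n5('b'): parent n0 fail=0; on 'b' 0 → fail=0;  out {1}∪∅={1}
  n7('c'): parent n0 fail=0; on 'c' 0 → fail=0;  out ∅∪∅=∅
  n2('ab'): parent n1 fail=0; on 'b' 0 → fail=5;  out ∅∪{1}={1}
  n8('cb'): parent n7 fail=0; on 'b' 0 → fail=5;  out {3}∪{1}={1,3}
  n9('ba'): parent n5 fail=0; on 'a' 0 → fail=1;  out ∅∪∅=∅
  n13('ac'): parent n1 fail=0; on 'c' 0 → fail=7;  out ∅∪∅=∅
  n3('abc'): parent n2 fail=5; on 'c' 5→0 → fail=7;  out ∅∪∅=∅
  n10('bac'): parent n9 fail=1; on 'c' 1 → fail=13;  out ∅∪∅=∅
  n14('aca'): parent n13 fail=7; on 'a' 7→0 → fail=1;  out ∅∪∅=∅
  n4('abcc'): parent n3 fail=7; on 'c' 7→0 → fail=7;  out {0}∪∅={0}
  n6('abcb'): parent n3 fail=7; on 'b' 7 → fail=8;  out {2}∪{1,3}={1,2,3}
  n11('baca'): parent n10 fail=13; on 'a' 13 → fail=14;  out ∅∪∅=∅
  n15('acac'): parent n14 fail=1; on 'c' 1 → fail=13;  out {5}∪∅={5}
  n12('bacac'): parent n11 fail=14; on 'c' 14 → fail=15;  out {4}∪{5}={4,5}

Scan:
[0] read 'c'  n0⇒n7
[1] read 'a'  n7⇒n1 (via fail)
[2] read 'b'  n1⇒n2  → match P1@[2:2]
[3] read 'c'  n2⇒n3
[4] read 'c'  n3⇒n4  → match P0@[1:4]
[5] read 'b'  n4⇒n8 (via fail)  → match P1@[5:5],P3@[4:5]
[6] read 'a'  n8⇒n9 (via fail)
[7] read 'b'  n9⇒n2 (via fail)  → match P1@[7:7]
[8] read 'b'  n2⇒n5 (via fail)  → match P1@[8:8]
[9] read 'b'  n5⇒n5 (via fail)  → match P1@[9:9]
[10] read 'c'  n5⇒n7 (via fail)
[11] read 'c'  n7⇒n7 (via fail)
[12] read 'a'  n7⇒n1 (via fail)
[13] read 'a'  n1⇒n1 (via fail)
[14] read 'b'  n1⇒n2  → match P1@[14:14]
[15] read 'c'  n2⇒n3
[16] read 'c'  n3⇒n4  → match P0@[13:16]
[17] read 'b'  n4⇒n8 (via fail)  → match P1@[17:17],P3@[16:17]
[18] read 'a'  n8⇒n9 (via fail)
[19] read 'c'  n9⇒n10
[20] read 'a'  n10⇒n11
[21] read 'c'  n11⇒n12  → match P4@[17:21],P5@[18:21]
[22] read 'a'  n12⇒n14 (via fail)
[23] read 'b'  n14⇒n2 (via fail)  → match P1@[23:23]
[24] read 'c'  n2⇒n3
[25] read 'c'  n3⇒n4  → match P0@[22:25]
[26] read 'b'  n4⇒n8 (via fail)  → match P1@[26:26],P3@[25:26]
[27] read 'c'  n8⇒n7 (via fail)
[28] read 'a'  n7⇒n1 (via fail)
[29] read 'b'  n1⇒n2  → match P1@[29:29]
[30] read 'c'  n2⇒n3
[31] read 'c'  n3⇒n4  → match P0@[28:31]
[32] read 'b'  n4⇒n8 (via fail)  → match P1@[32:32],P3@[31:32]
[33] read 'a'  n8⇒n9 (via fail)
[34] read 'a'  n9⇒n1 (via fail)
[35] read 'b'  n1⇒n2  → match P1@[35:35]
[36] read 'a'  n2⇒n9 (via fail)
[37] read 'c'  n9⇒n10
[38] read 'a'  n10⇒n11
[39] read 'c'  n11⇒n12  → match P4@[35:39],P5@[36:39]
[40] read 'a'  n12⇒n14 (via fail)

Result: [[2,1],[4,0],[5,1],[5,3],[7,1],[8,1],[9,1],[14,1],[16,0],[17,1],[17,3],[21,4],[21,5],[23,1],[25,0],[26,1],[26,3],[29,1],[31,0],[32,1],[32,3],[35,1],[39,4],[39,5]]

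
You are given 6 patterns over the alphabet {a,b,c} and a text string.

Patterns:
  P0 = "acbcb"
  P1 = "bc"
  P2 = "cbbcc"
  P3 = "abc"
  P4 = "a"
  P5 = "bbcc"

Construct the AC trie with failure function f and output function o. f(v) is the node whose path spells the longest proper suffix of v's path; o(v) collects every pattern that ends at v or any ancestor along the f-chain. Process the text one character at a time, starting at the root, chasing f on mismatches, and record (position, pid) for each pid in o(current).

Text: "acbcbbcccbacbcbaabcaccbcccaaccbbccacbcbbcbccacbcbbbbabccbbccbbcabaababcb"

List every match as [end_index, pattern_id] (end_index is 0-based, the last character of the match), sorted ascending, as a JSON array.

Build:
Trie nodes:
  0='ε' goto a→1 b→6 c→8
  1='a' goto b→13 c→2  [P4 ends]
  2='ac' goto b→3
  3='acb' goto c→4
  4='acbc' goto b→5
  5='acbcb' goto ·  [P0 ends]
  6='b' goto b→15 c→7
  7='bc' goto ·  [P1 ends]
  8='c' goto b→9
  9='cb' goto b→10
  10='cbb' goto c→11
  11='cbbc' goto c→12
  12='cbbcc' goto ·  [P2 ends]
  13='ab' goto c→14
  14='abc' goto ·  [P3 ends]
  15='bb' goto c→16
  16='bbc' goto c→17
  17='bbcc' goto ·  [P5 ends]

BFS fail/out derivation:
  n1('a'): parent n0 fail=0; on 'a' 0 → fail=0;  out {4}∪∅={4}
  n6('b'): parent n0 fail=0; on 'b' 0 → fail=0;  out ∅∪∅=∅
  n8('c'): parent n0 fail=0; on 'c' 0 → fail=0;  out ∅∪∅=∅
  n2('ac'): parent n1 fail=0; on 'c' 0 → fail=8;  out ∅∪∅=∅
  n7('bc'): parent n6 fail=0; on 'c' 0 → fail=8;  out {1}∪∅={1}
  n9('cb'): parent n8 fail=0; on 'b' 0 → fail=6;  out ∅∪∅=∅
  n13('ab'): parent n1 fail=0; on 'b' 0 → fail=6;  out ∅∪∅=∅
  n15('bb'): parent n6 fail=0; on 'b' 0 → fail=6;  out ∅∪∅=∅
  n3('acb'): parent n2 fail=8; on 'b' 8 → fail=9;  out ∅∪∅=∅
  n10('cbb'): parent n9 fail=6; on 'b' 6 → fail=15;  out ∅∪∅=∅
  n14('abc'): parent n13 fail=6; on 'c' 6 → fail=7;  out {3}∪{1}={1,3}
  n16('bbc'): parent n15 fail=6; on 'c' 6 → fail=7;  out ∅∪{1}={1}
  n4('acbc'): parent n3 fail=9; on 'c' 9→6 → fail=7;  out ∅∪{1}={1}
  n11('cbbc'): parent n10 fail=15; on 'c' 15 → fail=16;  out ∅∪{1}={1}
  n17('bbcc'): parent n16 fail=7; on 'c' 7→8→0 → fail=8;  out {5}∪∅={5}
  n5('acbcb'): parent n4 fail=7; on 'b' 7→8 → fail=9;  out {0}∪∅={0}
  n12('cbbcc'): parent n11 fail=16; on 'c' 16 → fail=17;  out {2}∪{5}={2,5}

Text stream:
i=0 'a': node 0→1  emit P4@[0:0]
i=1 'c': node 1→2
i=2 'b': node 2→3
i=3 'c': node 3→4  emit P1@[2:3]
i=4 'b': node 4→5  emit P0@[0:4]
i=5 'b': node 5→10 (fail-walked)
i=6 'c': node 10→11  emit P1@[5:6]
i=7 'c': node 11→12  emit P2@[3:7],P5@[4:7]
i=8 'c': node 12→8 (fail-walked)
i=9 'b': node 8→9
i=10 'a': node 9→1 (fail-walked)  emit P4@[10:10]
i=11 'c': node 1→2
i=12 'b': node 2→3
i=13 'c': node 3→4  emit P1@[12:13]
i=14 'b': node 4→5  emit P0@[10:14]
i=15 'a': node 5→1 (fail-walked)  emit P4@[15:15]
i=16 'a': node 1→1 (fail-walked)  emit P4@[16:16]
i=17 'b': node 1→13
i=18 'c': node 13→14  emit P1@[17:18],P3@[16:18]
i=19 'a': node 14→1 (fail-walked)  emit P4@[19:19]
i=20 'c': node 1→2
i=21 'c': node 2→8 (fail-walked)
i=22 'b': node 8→9
i=23 'c': node 9→7 (fail-walked)  emit P1@[22:23]
i=24 'c': node 7→8 (fail-walked)
i=25 'c': node 8→8 (fail-walked)
i=26 'a': node 8→1 (fail-walked)  emit P4@[26:26]
i=27 'a': node 1→1 (fail-walked)  emit P4@[27:27]
i=28 'c': node 1→2
i=29 'c': node 2→8 (fail-walked)
i=30 'b': node 8→9
i=31 'b': node 9→10
i=32 'c': node 10→11  emit P1@[31:32]
i=33 'c': node 11→12  emit P2@[29:33],P5@[30:33]
i=34 'a': node 12→1 (fail-walked)  emit P4@[34:34]
i=35 'c': node 1→2
i=36 'b': node 2→3
i=37 'c': node 3→4  emit P1@[36:37]
i=38 'b': node 4→5  emit P0@[34:38]
i=39 'b': node 5→10 (fail-walked)
i=40 'c': node 10→11  emit P1@[39:40]
i=41 'b': node 11→9 (fail-walked)
i=42 'c': node 9→7 (fail-walked)  emit P1@[41:42]
i=43 'c': node 7→8 (fail-walked)
i=44 'a': node 8→1 (fail-walked)  emit P4@[44:44]
i=45 'c': node 1→2
i=46 'b': node 2→3
i=47 'c': node 3→4  emit P1@[46:47]
i=48 'b': node 4→5  emit P0@[44:48]
i=49 'b': node 5→10 (fail-walked)
i=50 'b': node 10→15 (fail-walked)
i=51 'b': node 15→15 (fail-walked)
i=52 'a': node 15→1 (fail-walked)  emit P4@[52:52]
i=53 'b': node 1→13
i=54 'c': node 13→14  emit P1@[53:54],P3@[52:54]
i=55 'c': node 14→8 (fail-walked)
i=56 'b': node 8→9
i=57 'b': node 9→10
i=58 'c': node 10→11  emit P1@[57:58]
i=59 'c': node 11→12  emit P2@[55:59],P5@[56:59]
i=60 'b': node 12→9 (fail-walked)
i=61 'b': node 9→10
i=62 'c': node 10→11  emit P1@[61:62]
i=63 'a': node 11→1 (fail-walked)  emit P4@[63:63]
i=64 'b': node 1→13
i=65 'a': node 13→1 (fail-walked)  emit P4@[65:65]
i=66 'a': node 1→1 (fail-walked)  emit P4@[66:66]
i=67 'b': node 1→13
i=68 'a': node 13→1 (fail-walked)  emit P4@[68:68]
i=69 'b': node 1→13
i=70 'c': node 13→14  emit P1@[69:70],P3@[68:70]
i=71 'b': node 14→9 (fail-walked)

All matches (sorted): [[0,4],[3,1],[4,0],[6,1],[7,2],[7,5],[10,4],[13,1],[14,0],[15,4],[16,4],[18,1],[18,3],[19,4],[23,1],[26,4],[27,4],[32,1],[33,2],[33,5],[34,4],[37,1],[38,0],[40,1],[42,1],[44,4],[47,1],[48,0],[52,4],[54,1],[54,3],[58,1],[59,2],[59,5],[62,1],[63,4],[65,4],[66,4],[68,4],[70,1],[70,3]]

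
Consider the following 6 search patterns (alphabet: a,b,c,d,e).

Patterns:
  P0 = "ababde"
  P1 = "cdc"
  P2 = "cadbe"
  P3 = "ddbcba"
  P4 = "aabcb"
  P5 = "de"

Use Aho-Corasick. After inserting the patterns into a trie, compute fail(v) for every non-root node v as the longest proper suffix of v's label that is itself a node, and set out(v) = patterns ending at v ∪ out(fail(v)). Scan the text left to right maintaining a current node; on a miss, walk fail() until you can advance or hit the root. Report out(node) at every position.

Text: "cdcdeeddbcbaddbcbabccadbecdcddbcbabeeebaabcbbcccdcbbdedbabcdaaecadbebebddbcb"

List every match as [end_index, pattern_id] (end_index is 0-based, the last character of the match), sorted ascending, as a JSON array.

Build:
Trie nodes:
  n0 'ε': a→1 c→7 d→14
  n1 'a': a→20 b→2
  n2 'ab': a→3
  n3 'aba': b→4
  n4 'abab': d→5
  n5 'ababd': e→6
  n6 'ababde': ·  ←P0
  n7 'c': a→10 d→8
  n8 'cd': c→9
  n9 'cdc': ·  ←P1
  n10 'ca': d→11
  n11 'cad': b→12
  n12 'cadb': e→13
  n13 'cadbe': ·  ←P2
  n14 'd': d→15 e→24
  n15 'dd': b→16
  n16 'ddb': c→17
  n17 'ddbc': b→18
  n18 'ddbcb': a→19
  n19 'ddbcba': ·  ←P3
  n20 'aa': b→21
  n21 'aab': c→22
  n22 'aabc': b→23
  n23 'aabcb': ·  ←P4
  n24 'de': ·  ←P5

Failure links (BFS by depth):
  fail(1) 'a': from fail(0)=0 chase 'a': 0 ⇒ 0;  out=∅∪out(0)=∅
  fail(7) 'c': from fail(0)=0 chase 'c': 0 ⇒ 0;  out=∅∪out(0)=∅
  fail(14) 'd': from fail(0)=0 chase 'd': 0 ⇒ 0;  out=∅∪out(0)=∅
  fail(2) 'ab': from fail(1)=0 chase 'b': 0 ⇒ 0;  out=∅∪out(0)=∅
  fail(8) 'cd': from fail(7)=0 chase 'd': 0 ⇒ 14;  out=∅∪out(14)=∅
  fail(10) 'ca': from fail(7)=0 chase 'a': 0 ⇒ 1;  out=∅∪out(1)=∅
  fail(15) 'dd': from fail(14)=0 chase 'd': 0 ⇒ 14;  out=∅∪out(14)=∅
  fail(20) 'aa': from fail(1)=0 chase 'a': 0 ⇒ 1;  out=∅∪out(1)=∅
  fail(24) 'de': from fail(14)=0 chase 'e': 0 ⇒ 0;  out={5}∪out(0)={5}
  fail(3) 'aba': from fail(2)=0 chase 'a': 0 ⇒ 1;  out=∅∪out(1)=∅
  fail(9) 'cdc': from fail(8)=14 chase 'c': 14→0 ⇒ 7;  out={1}∪out(7)={1}
  fail(11) 'cad': from fail(10)=1 chase 'd': 1→0 ⇒ 14;  out=∅∪out(14)=∅
  fail(16) 'ddb': from fail(15)=14 chase 'b': 14→0 ⇒ 0;  out=∅∪out(0)=∅
  fail(21) 'aab': from fail(20)=1 chase 'b': 1 ⇒ 2;  out=∅∪out(2)=∅
  fail(4) 'abab': from fail(3)=1 chase 'b': 1 ⇒ 2;  out=∅∪out(2)=∅
  fail(12) 'cadb': from fail(11)=14 chase 'b': 14→0 ⇒ 0;  out=∅∪out(0)=∅
  fail(17) 'ddbc': from fail(16)=0 chase 'c': 0 ⇒ 7;  out=∅∪out(7)=∅
  fail(22) 'aabc': from fail(21)=2 chase 'c': 2→0 ⇒ 7;  out=∅∪out(7)=∅
  fail(5) 'ababd': from fail(4)=2 chase 'd': 2→0 ⇒ 14;  out=∅∪out(14)=∅
  fail(13) 'cadbe': from fail(12)=0 chase 'e': 0 ⇒ 0;  out={2}∪out(0)={2}
  fail(18) 'ddbcb': from fail(17)=7 chase 'b': 7→0 ⇒ 0;  out=∅∪out(0)=∅
  fail(23) 'aabcb': from fail(22)=7 chase 'b': 7→0 ⇒ 0;  out={4}∪out(0)={4}
  fail(6) 'ababde': from fail(5)=14 chase 'e': 14 ⇒ 24;  out={0}∪out(24)={0,5}
  fail(19) 'ddbcba': from fail(18)=0 chase 'a': 0 ⇒ 1;  out={3}∪out(1)={3}

Text stream:
pos 0 'c': at 7
pos 1 'd': at 8
pos 2 'c': at 9  → match P1@[0:2]
pos 3 'd': at 8 ·f
pos 4 'e': at 24 ·f  → match P5@[3:4]
pos 5 'e': at 0 ·f
pos 6 'd': at 14
pos 7 'd': at 15
pos 8 'b': at 16
pos 9 'c': at 17
pos 10 'b': at 18
pos 11 'a': at 19  → match P3@[6:11]
pos 12 'd': at 14 ·f
pos 13 'd': at 15
pos 14 'b': at 16
pos 15 'c': at 17
pos 16 'b': at 18
pos 17 'a': at 19  → match P3@[12:17]
pos 18 'b': at 2 ·f
pos 19 'c': at 7 ·f
pos 20 'c': at 7 ·f
pos 21 'a': at 10
pos 22 'd': at 11
pos 23 'b': at 12
pos 24 'e': at 13  → match P2@[20:24]
pos 25 'c': at 7 ·f
pos 26 'd': at 8
pos 27 'c': at 9  → match P1@[25:27]
pos 28 'd': at 8 ·f
pos 29 'd': at 15 ·f
pos 30 'b': at 16
pos 31 'c': at 17
pos 32 'b': at 18
pos 33 'a': at 19  → match P3@[28:33]
pos 34 'b': at 2 ·f
pos 35 'e': at 0 ·f
pos 36 'e': at 0
pos 37 'e': at 0
pos 38 'b': at 0
pos 39 'a': at 1
pos 40 'a': at 20
pos 41 'b': at 21
pos 42 'c': at 22
pos 43 'b': at 23  → match P4@[39:43]
pos 44 'b': at 0 ·f
pos 45 'c': at 7
pos 46 'c': at 7 ·f
pos 47 'c': at 7 ·f
pos 48 'd': at 8
pos 49 'c': at 9  → match P1@[47:49]
pos 50 'b': at 0 ·f
pos 51 'b': at 0
pos 52 'd': at 14
pos 53 'e': at 24  → match P5@[52:53]
pos 54 'd': at 14 ·f
pos 55 'b': at 0 ·f
pos 56 'a': at 1
pos 57 'b': at 2
pos 58 'c': at 7 ·f
pos 59 'd': at 8
pos 60 'a': at 1 ·f
pos 61 'a': at 20
pos 62 'e': at 0 ·f
pos 63 'c': at 7
pos 64 'a': at 10
pos 65 'd': at 11
pos 66 'b': at 12
pos 67 'e': at 13  → match P2@[63:67]
pos 68 'b': at 0 ·f
pos 69 'e': at 0
pos 70 'b': at 0
pos 71 'd': at 14
pos 72 'd': at 15
pos 73 'b': at 16
pos 74 'c': at 17
pos 75 'b': at 18

All matches (sorted): [[2,1],[4,5],[11,3],[17,3],[24,2],[27,1],[33,3],[43,4],[49,1],[53,5],[67,2]]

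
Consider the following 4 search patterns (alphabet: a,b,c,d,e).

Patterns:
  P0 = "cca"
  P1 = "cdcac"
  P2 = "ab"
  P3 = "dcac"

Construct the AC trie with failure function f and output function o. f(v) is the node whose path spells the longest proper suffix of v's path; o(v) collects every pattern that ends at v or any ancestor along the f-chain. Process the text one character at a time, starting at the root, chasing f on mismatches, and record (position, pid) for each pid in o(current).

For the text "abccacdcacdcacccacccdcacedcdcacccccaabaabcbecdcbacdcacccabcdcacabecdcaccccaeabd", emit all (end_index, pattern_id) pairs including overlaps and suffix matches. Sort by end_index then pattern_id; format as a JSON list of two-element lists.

Build:
Trie (insert patterns):
  0='ε' goto a→8 c→1 d→10
  1='c' goto c→2 d→4
  2='cc' goto a→3
  3='cca' goto ·  ←P0
  4='cd' goto c→5
  5='cdc' goto a→6
  6='cdca' goto c→7
  7='cdcac' goto ·  ←P1
  8='a' goto b→9
  9='ab' goto ·  ←P2
  10='d' goto c→11
  11='dc' goto a→12
  12='dca' goto c→13
  13='dcac' goto ·  ←P3

Failure links (BFS by depth):
  fail(1) 'c': from fail(0)=0 chase 'c': 0 ⇒ 0;  out=∅∪out(0)=∅
  fail(8) 'a': from fail(0)=0 chase 'a': 0 ⇒ 0;  out=∅∪out(0)=∅
  fail(10) 'd': from fail(0)=0 chase 'd': 0 ⇒ 0;  out=∅∪out(0)=∅
  fail(2) 'cc': from fail(1)=0 chase 'c': 0 ⇒ 1;  out=∅∪out(1)=∅
  fail(4) 'cd': from fail(1)=0 chase 'd': 0 ⇒ 10;  out=∅∪out(10)=∅
  fail(9) 'ab': from fail(8)=0 chase 'b': 0 ⇒ 0;  out={2}∪out(0)={2}
  fail(11) 'dc': from fail(10)=0 chase 'c': 0 ⇒ 1;  out=∅∪out(1)=∅
  fail(3) 'cca': from fail(2)=1 chase 'a': 1→0 ⇒ 8;  out={0}∪out(8)={0}
  fail(5) 'cdc': from fail(4)=10 chase 'c': 10 ⇒ 11;  out=∅∪out(11)=∅
  fail(12) 'dca': from fail(11)=1 chase 'a': 1→0 ⇒ 8;  out=∅∪out(8)=∅
  fail(6) 'cdca': from fail(5)=11 chase 'a': 11 ⇒ 12;  out=∅∪out(12)=∅
  fail(13) 'dcac': from fail(12)=8 chase 'c': 8→0 ⇒ 1;  out={3}∪out(1)={3}
  fail(7) 'cdcac': from fail(6)=12 chase 'c': 12 ⇒ 13;  out={1}∪out(13)={1,3}

Scan:
[0] read 'a'  n0⇒n8
[1] read 'b'  n8⇒n9  ** P2@[0:1]
[2] read 'c'  n9⇒n1 (fail-walked)
[3] read 'c'  n1⇒n2
[4] read 'a'  n2⇒n3  ** P0@[2:4]
[5] read 'c'  n3⇒n1 (fail-walked)
[6] read 'd'  n1⇒n4
[7] read 'c'  n4⇒n5
[8] read 'a'  n5⇒n6
[9] read 'c'  n6⇒n7  ** P1@[5:9],P3@[6:9]
[10] read 'd'  n7⇒n4 (fail-walked)
[11] read 'c'  n4⇒n5
[12] read 'a'  n5⇒n6
[13] read 'c'  n6⇒n7  ** P1@[9:13],P3@[10:13]
[14] read 'c'  n7⇒n2 (fail-walked)
[15] read 'c'  n2⇒n2 (fail-walked)
[16] read 'a'  n2⇒n3  ** P0@[14:16]
[17] read 'c'  n3⇒n1 (fail-walked)
[18] read 'c'  n1⇒n2
[19] read 'c'  n2⇒n2 (fail-walked)
[20] read 'd'  n2⇒n4 (fail-walked)
[21] read 'c'  n4⇒n5
[22] read 'a'  n5⇒n6
[23] read 'c'  n6⇒n7  ** P1@[19:23],P3@[20:23]
[24] read 'e'  n7⇒n0 (fail-walked)
[25] read 'd'  n0⇒n10
[26] read 'c'  n10⇒n11
[27] read 'd'  n11⇒n4 (fail-walked)
[28] read 'c'  n4⇒n5
[29] read 'a'  n5⇒n6
[30] read 'c'  n6⇒n7  ** P1@[26:30],P3@[27:30]
[31] read 'c'  n7⇒n2 (fail-walked)
[32] read 'c'  n2⇒n2 (fail-walked)
[33] read 'c'  n2⇒n2 (fail-walked)
[34] read 'c'  n2⇒n2 (fail-walked)
[35] read 'a'  n2⇒n3  ** P0@[33:35]
[36] read 'a'  n3⇒n8 (fail-walked)
[37] read 'b'  n8⇒n9  ** P2@[36:37]
[38] read 'a'  n9⇒n8 (fail-walked)
[39] read 'a'  n8⇒n8 (fail-walked)
[40] read 'b'  n8⇒n9  ** P2@[39:40]
[41] read 'c'  n9⇒n1 (fail-walked)
[42] read 'b'  n1⇒n0 (fail-walked)
[43] read 'e'  n0⇒n0
[44] read 'c'  n0⇒n1
[45] read 'd'  n1⇒n4
[46] read 'c'  n4⇒n5
[47] read 'b'  n5⇒n0 (fail-walked)
[48] read 'a'  n0⇒n8
[49] read 'c'  n8⇒n1 (fail-walked)
[50] read 'd'  n1⇒n4
[51] read 'c'  n4⇒n5
[52] read 'a'  n5⇒n6
[53] read 'c'  n6⇒n7  ** P1@[49:53],P3@[50:53]
[54] read 'c'  n7⇒n2 (fail-walked)
[55] read 'c'  n2⇒n2 (fail-walked)
[56] read 'a'  n2⇒n3  ** P0@[54:56]
[57] read 'b'  n3⇒n9 (fail-walked)  ** P2@[56:57]
[58] read 'c'  n9⇒n1 (fail-walked)
[59] read 'd'  n1⇒n4
[60] read 'c'  n4⇒n5
[61] read 'a'  n5⇒n6
[62] read 'c'  n6⇒n7  ** P1@[58:62],P3@[59:62]
[63] read 'a'  n7⇒n8 (fail-walked)
[64] read 'b'  n8⇒n9  ** P2@[63:64]
[65] read 'e'  n9⇒n0 (fail-walked)
[66] read 'c'  n0⇒n1
[67] read 'd'  n1⇒n4
[68] read 'c'  n4⇒n5
[69] read 'a'  n5⇒n6
[70] read 'c'  n6⇒n7  ** P1@[66:70],P3@[67:70]
[71] read 'c'  n7⇒n2 (fail-walked)
[72] read 'c'  n2⇒n2 (fail-walked)
[73] read 'c'  n2⇒n2 (fail-walked)
[74] read 'a'  n2⇒n3  ** P0@[72:74]
[75] read 'e'  n3⇒n0 (fail-walked)
[76] read 'a'  n0⇒n8
[77] read 'b'  n8⇒n9  ** P2@[76:77]
[78] read 'd'  n9⇒n10 (fail-walked)

All matches (sorted): [[1,2],[4,0],[9,1],[9,3],[13,1],[13,3],[16,0],[23,1],[23,3],[30,1],[30,3],[35,0],[37,2],[40,2],[53,1],[53,3],[56,0],[57,2],[62,1],[62,3],[64,2],[70,1],[70,3],[74,0],[77,2]]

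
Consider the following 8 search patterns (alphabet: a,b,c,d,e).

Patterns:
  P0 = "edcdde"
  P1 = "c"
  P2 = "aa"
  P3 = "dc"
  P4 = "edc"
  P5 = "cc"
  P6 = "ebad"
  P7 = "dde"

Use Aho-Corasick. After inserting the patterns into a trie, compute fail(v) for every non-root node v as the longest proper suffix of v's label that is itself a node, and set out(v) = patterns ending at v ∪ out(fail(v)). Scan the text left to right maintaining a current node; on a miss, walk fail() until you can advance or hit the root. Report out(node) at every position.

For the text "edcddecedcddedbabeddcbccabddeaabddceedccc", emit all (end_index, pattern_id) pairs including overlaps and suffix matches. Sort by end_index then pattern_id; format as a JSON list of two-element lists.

Build:
Trie (insert patterns):
  0='ε' goto a→8 c→7 d→10 e→1
  1='e' goto b→13 d→2
  2='ed' goto c→3
  3='edc' goto d→4  ←P4
  4='edcd' goto d→5
  5='edcdd' goto e→6
  6='edcdde' goto ·  ←P0
  7='c' goto c→12  ←P1
  8='a' goto a→9
  9='aa' goto ·  ←P2
  10='d' goto c→11 d→16
  11='dc' goto ·  ←P3
  12='cc' goto ·  ←P5
  13='eb' goto a→14
  14='eba' goto d→15
  15='ebad' goto ·  ←P6
  16='dd' goto e→17
  17='dde' goto ·  ←P7

BFS fail/out derivation:
  fail(1) 'e': from fail(0)=0 chase 'e': 0 ⇒ 0;  out=∅∪out(0)=∅
  fail(7) 'c': from fail(0)=0 chase 'c': 0 ⇒ 0;  out={1}∪out(0)={1}
  fail(8) 'a': from fail(0)=0 chase 'a': 0 ⇒ 0;  out=∅∪out(0)=∅
  fail(10) 'd': from fail(0)=0 chase 'd': 0 ⇒ 0;  out=∅∪out(0)=∅
  fail(2) 'ed': from fail(1)=0 chase 'd': 0 ⇒ 10;  out=∅∪out(10)=∅
  fail(9) 'aa': from fail(8)=0 chase 'a': 0 ⇒ 8;  out={2}∪out(8)={2}
  fail(11) 'dc': from fail(10)=0 chase 'c': 0 ⇒ 7;  out={3}∪out(7)={1,3}
  fail(12) 'cc': from fail(7)=0 chase 'c': 0 ⇒ 7;  out={5}∪out(7)={1,5}
  fail(13) 'eb': from fail(1)=0 chase 'b': 0 ⇒ 0;  out=∅∪out(0)=∅
  fail(16) 'dd': from fail(10)=0 chase 'd': 0 ⇒ 10;  out=∅∪out(10)=∅
  fail(3) 'edc': from fail(2)=10 chase 'c': 10 ⇒ 11;  out={4}∪out(11)={1,3,4}
  fail(14) 'eba': from fail(13)=0 chase 'a': 0 ⇒ 8;  out=∅∪out(8)=∅
  fail(17) 'dde': from fail(16)=10 chase 'e': 10→0 ⇒ 1;  out={7}∪out(1)={7}
  fail(4) 'edcd': from fail(3)=11 chase 'd': 11→7→0 ⇒ 10;  out=∅∪out(10)=∅
  fail(15) 'ebad': from fail(14)=8 chase 'd': 8→0 ⇒ 10;  out={6}∪out(10)={6}
  fail(5) 'edcdd': from fail(4)=10 chase 'd': 10 ⇒ 16;  out=∅∪out(16)=∅
  fail(6) 'edcdde': from fail(5)=16 chase 'e': 16 ⇒ 17;  out={0}∪out(17)={0,7}

Run:
i=0 'e': node 0→1
i=1 'd': node 1→2
i=2 'c': node 2→3  emit P1@[2:2],P3@[1:2],P4@[0:2]
i=3 'd': node 3→4
i=4 'd': node 4→5
i=5 'e': node 5→6  emit P0@[0:5],P7@[3:5]
i=6 'c': node 6→7 ·f  emit P1@[6:6]
i=7 'e': node 7→1 ·f
i=8 'd': node 1→2
i=9 'c': node 2→3  emit P1@[9:9],P3@[8:9],P4@[7:9]
i=10 'd': node 3→4
i=11 'd': node 4→5
i=12 'e': node 5→6  emit P0@[7:12],P7@[10:12]
i=13 'd': node 6→2 ·f
i=14 'b': node 2→0 ·f
i=15 'a': node 0→8
i=16 'b': node 8→0 ·f
i=17 'e': node 0→1
i=18 'd': node 1→2
i=19 'd': node 2→16 ·f
i=20 'c': node 16→11 ·f  emit P1@[20:20],P3@[19:20]
i=21 'b': node 11→0 ·f
i=22 'c': node 0→7  emit P1@[22:22]
i=23 'c': node 7→12  emit P1@[23:23],P5@[22:23]
i=24 'a': node 12→8 ·f
i=25 'b': node 8→0 ·f
i=26 'd': node 0→10
i=27 'd': node 10→16
i=28 'e': node 16→17  emit P7@[26:28]
i=29 'a': node 17→8 ·f
i=30 'a': node 8→9  emit P2@[29:30]
i=31 'b': node 9→0 ·f
i=32 'd': node 0→10
i=33 'd': node 10→16
i=34 'c': node 16→11 ·f  emit P1@[34:34],P3@[33:34]
i=35 'e': node 11→1 ·f
i=36 'e': node 1→1 ·f
i=37 'd': node 1→2
i=38 'c': node 2→3  emit P1@[38:38],P3@[37:38],P4@[36:38]
i=39 'c': node 3→12 ·f  emit P1@[39:39],P5@[38:39]
i=40 'c': node 12→12 ·f  emit P1@[40:40],P5@[39:40]

Result: [[2,1],[2,3],[2,4],[5,0],[5,7],[6,1],[9,1],[9,3],[9,4],[12,0],[12,7],[20,1],[20,3],[22,1],[23,1],[23,5],[28,7],[30,2],[34,1],[34,3],[38,1],[38,3],[38,4],[39,1],[39,5],[40,1],[40,5]]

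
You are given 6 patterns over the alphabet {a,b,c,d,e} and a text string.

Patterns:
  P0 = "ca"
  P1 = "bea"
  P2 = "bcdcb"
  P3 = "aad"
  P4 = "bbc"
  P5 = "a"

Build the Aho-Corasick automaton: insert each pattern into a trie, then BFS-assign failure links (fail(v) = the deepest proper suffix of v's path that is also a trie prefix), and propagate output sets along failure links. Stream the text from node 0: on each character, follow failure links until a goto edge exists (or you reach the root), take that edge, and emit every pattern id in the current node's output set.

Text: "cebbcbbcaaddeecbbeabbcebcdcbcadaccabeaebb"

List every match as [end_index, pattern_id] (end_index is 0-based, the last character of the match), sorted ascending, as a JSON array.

Build:
Trie (insert patterns):
  n0 'ε': a→10 b→3 c→1
  n1 'c': a→2
  n2 'ca': ·  [P0 ends]
  n3 'b': b→13 c→6 e→4
  n4 'be': a→5
  n5 'bea': ·  [P1 ends]
  n6 'bc': d→7
  n7 'bcd': c→8
  n8 'bcdc': b→9
  n9 'bcdcb': ·  [P2 ends]
  n10 'a': a→11  [P5 ends]
  n11 'aa': d→12
  n12 'aad': ·  [P3 ends]
  n13 'bb': c→14
  n14 'bbc': ·  [P4 ends]

BFS fail/out derivation:
  fail(1) 'c': from fail(0)=0 chase 'c': 0 ⇒ 0;  out=∅∪out(0)=∅
  fail(3) 'b': from fail(0)=0 chase 'b': 0 ⇒ 0;  out=∅∪out(0)=∅
  fail(10) 'a': from fail(0)=0 chase 'a': 0 ⇒ 0;  out={5}∪out(0)={5}
  fail(2) 'ca': from fail(1)=0 chase 'a': 0 ⇒ 10;  out={0}∪out(10)={0,5}
  fail(4) 'be': from fail(3)=0 chase 'e': 0 ⇒ 0;  out=∅∪out(0)=∅
  fail(6) 'bc': from fail(3)=0 chase 'c': 0 ⇒ 1;  out=∅∪out(1)=∅
  fail(11) 'aa': from fail(10)=0 chase 'a': 0 ⇒ 10;  out=∅∪out(10)={5}
  fail(13) 'bb': from fail(3)=0 chase 'b': 0 ⇒ 3;  out=∅∪out(3)=∅
  fail(5) 'bea': from fail(4)=0 chase 'a': 0 ⇒ 10;  out={1}∪out(10)={1,5}
  fail(7) 'bcd': from fail(6)=1 chase 'd': 1→0 ⇒ 0;  out=∅∪out(0)=∅
  fail(12) 'aad': from fail(11)=10 chase 'd': 10→0 ⇒ 0;  out={3}∪out(0)={3}
  fail(14) 'bbc': from fail(13)=3 chase 'c': 3 ⇒ 6;  out={4}∪out(6)={4}
  fail(8) 'bcdc': from fail(7)=0 chase 'c': 0 ⇒ 1;  out=∅∪out(1)=∅
  fail(9) 'bcdcb': from fail(8)=1 chase 'b': 1→0 ⇒ 3;  out={2}∪out(3)={2}

Text stream:
pos 0 'c': at 1
pos 1 'e': at 0 (fail-walked)
pos 2 'b': at 3
pos 3 'b': at 13
pos 4 'c': at 14  ** P4@[2:4]
pos 5 'b': at 3 (fail-walked)
pos 6 'b': at 13
pos 7 'c': at 14  ** P4@[5:7]
pos 8 'a': at 2 (fail-walked)  ** P0@[7:8],P5@[8:8]
pos 9 'a': at 11 (fail-walked)  ** P5@[9:9]
pos 10 'd': at 12  ** P3@[8:10]
pos 11 'd': at 0 (fail-walked)
pos 12 'e': at 0
pos 13 'e': at 0
pos 14 'c': at 1
pos 15 'b': at 3 (fail-walked)
pos 16 'b': at 13
pos 17 'e': at 4 (fail-walked)
pos 18 'a': at 5  ** P1@[16:18],P5@[18:18]
pos 19 'b': at 3 (fail-walked)
pos 20 'b': at 13
pos 21 'c': at 14  ** P4@[19:21]
pos 22 'e': at 0 (fail-walked)
pos 23 'b': at 3
pos 24 'c': at 6
pos 25 'd': at 7
pos 26 'c': at 8
pos 27 'b': at 9  ** P2@[23:27]
pos 28 'c': at 6 (fail-walked)
pos 29 'a': at 2 (fail-walked)  ** P0@[28:29],P5@[29:29]
pos 30 'd': at 0 (fail-walked)
pos 31 'a': at 10  ** P5@[31:31]
pos 32 'c': at 1 (fail-walked)
pos 33 'c': at 1 (fail-walked)
pos 34 'a': at 2  ** P0@[33:34],P5@[34:34]
pos 35 'b': at 3 (fail-walked)
pos 36 'e': at 4
pos 37 'a': at 5  ** P1@[35:37],P5@[37:37]
pos 38 'e': at 0 (fail-walked)
pos 39 'b': at 3
pos 40 'b': at 13

All matches (sorted): [[4,4],[7,4],[8,0],[8,5],[9,5],[10,3],[18,1],[18,5],[21,4],[27,2],[29,0],[29,5],[31,5],[34,0],[34,5],[37,1],[37,5]]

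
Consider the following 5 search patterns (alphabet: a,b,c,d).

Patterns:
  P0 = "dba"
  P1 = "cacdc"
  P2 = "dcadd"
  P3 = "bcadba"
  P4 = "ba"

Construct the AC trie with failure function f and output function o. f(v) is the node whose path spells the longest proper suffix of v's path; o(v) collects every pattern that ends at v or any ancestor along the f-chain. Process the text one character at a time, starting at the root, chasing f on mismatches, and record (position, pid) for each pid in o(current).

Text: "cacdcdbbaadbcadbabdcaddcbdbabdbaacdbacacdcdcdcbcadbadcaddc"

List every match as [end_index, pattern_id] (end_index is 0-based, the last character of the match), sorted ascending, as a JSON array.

Build:
Trie nodes:
  n0 'ε': b→13 c→4 d→1
  n1 'd': b→2 c→9
  n2 'db': a→3
  n3 'dba': ·  ←P0
  n4 'c': a→5
  n5 'ca': c→6
  n6 'cac': d→7
  n7 'cacd': c→8
  n8 'cacdc': ·  ←P1
  n9 'dc': a→10
  n10 'dca': d→11
  n11 'dcad': d→12
  n12 'dcadd': ·  ←P2
  n13 'b': a→19 c→14
  n14 'bc': a→15
  n15 'bca': d→16
  n16 'bcad': b→17
  n17 'bcadb': a→18
  n18 'bcadba': ·  ←P3
  n19 'ba': ·  ←P4

BFS fail/out derivation:
  n1('d'): parent n0 fail=0; on 'd' 0 → fail=0;  out ∅∪∅=∅
  n4('c'): parent n0 fail=0; on 'c' 0 → fail=0;  out ∅∪∅=∅
  n13('b'): parent n0 fail=0; on 'b' 0 → fail=0;  out ∅∪∅=∅
  n2('db'): parent n1 fail=0; on 'b' 0 → fail=13;  out ∅∪∅=∅
  n5('ca'): parent n4 fail=0; on 'a' 0 → fail=0;  out ∅∪∅=∅
  n9('dc'): parent n1 fail=0; on 'c' 0 → fail=4;  out ∅∪∅=∅
  n14('bc'): parent n13 fail=0; on 'c' 0 → fail=4;  out ∅∪∅=∅
  n19('ba'): parent n13 fail=0; on 'a' 0 → fail=0;  out {4}∪∅={4}
  n3('dba'): parent n2 fail=13; on 'a' 13 → fail=19;  out {0}∪{4}={0,4}
  n6('cac'): parent n5 fail=0; on 'c' 0 → fail=4;  out ∅∪∅=∅
  n10('dca'): parent n9 fail=4; on 'a' 4 → fail=5;  out ∅∪∅=∅
  n15('bca'): parent n14 fail=4; on 'a' 4 → fail=5;  out ∅∪∅=∅
  n7('cacd'): parent n6 fail=4; on 'd' 4→0 → fail=1;  out ∅∪∅=∅
  n11('dcad'): parent n10 fail=5; on 'd' 5→0 → fail=1;  out ∅∪∅=∅
  n16('bcad'): parent n15 fail=5; on 'd' 5→0 → fail=1;  out ∅∪∅=∅
  n8('cacdc'): parent n7 fail=1; on 'c' 1 → fail=9;  out {1}∪∅={1}
  n12('dcadd'): parent n11 fail=1; on 'd' 1→0 → fail=1;  out {2}∪∅={2}
  n17('bcadb'): parent n16 fail=1; on 'b' 1 → fail=2;  out ∅∪∅=∅
  n18('bcadba'): parent n17 fail=2; on 'a' 2 → fail=3;  out {3}∪{0,4}={0,3,4}

Scan:
[0] read 'c'  n0⇒n4
[1] read 'a'  n4⇒n5
[2] read 'c'  n5⇒n6
[3] read 'd'  n6⇒n7
[4] read 'c'  n7⇒n8  emit P1@[0:4]
[5] read 'd'  n8⇒n1 (via fail)
[6] read 'b'  n1⇒n2
[7] read 'b'  n2⇒n13 (via fail)
[8] read 'a'  n13⇒n19  emit P4@[7:8]
[9] read 'a'  n19⇒n0 (via fail)
[10] read 'd'  n0⇒n1
[11] read 'b'  n1⇒n2
[12] read 'c'  n2⇒n14 (via fail)
[13] read 'a'  n14⇒n15
[14] read 'd'  n15⇒n16
[15] read 'b'  n16⇒n17
[16] read 'a'  n17⇒n18  emit P0@[14:16],P3@[11:16],P4@[15:16]
[17] read 'b'  n18⇒n13 (via fail)
[18] read 'd'  n13⇒n1 (via fail)
[19] read 'c'  n1⇒n9
[20] read 'a'  n9⇒n10
[21] read 'd'  n10⇒n11
[22] read 'd'  n11⇒n12  emit P2@[18:22]
[23] read 'c'  n12⇒n9 (via fail)
[24] read 'b'  n9⇒n13 (via fail)
[25] read 'd'  n13⇒n1 (via fail)
[26] read 'b'  n1⇒n2
[27] read 'a'  n2⇒n3  emit P0@[25:27],P4@[26:27]
[28] read 'b'  n3⇒n13 (via fail)
[29] read 'd'  n13⇒n1 (via fail)
[30] read 'b'  n1⇒n2
[31] read 'a'  n2⇒n3  emit P0@[29:31],P4@[30:31]
[32] read 'a'  n3⇒n0 (via fail)
[33] read 'c'  n0⇒n4
[34] read 'd'  n4⇒n1 (via fail)
[35] read 'b'  n1⇒n2
[36] read 'a'  n2⇒n3  emit P0@[34:36],P4@[35:36]
[37] read 'c'  n3⇒n4 (via fail)
[38] read 'a'  n4⇒n5
[39] read 'c'  n5⇒n6
[40] read 'd'  n6⇒n7
[41] read 'c'  n7⇒n8  emit P1@[37:41]
[42] read 'd'  n8⇒n1 (via fail)
[43] read 'c'  n1⇒n9
[44] read 'd'  n9⇒n1 (via fail)
[45] read 'c'  n1⇒n9
[46] read 'b'  n9⇒n13 (via fail)
[47] read 'c'  n13⇒n14
[48] read 'a'  n14⇒n15
[49] read 'd'  n15⇒n16
[50] read 'b'  n16⇒n17
[51] read 'a'  n17⇒n18  emit P0@[49:51],P3@[46:51],P4@[50:51]
[52] read 'd'  n18⇒n1 (via fail)
[53] read 'c'  n1⇒n9
[54] read 'a'  n9⇒n10
[55] read 'd'  n10⇒n11
[56] read 'd'  n11⇒n12  emit P2@[52:56]
[57] read 'c'  n12⇒n9 (via fail)

Result: [[4,1],[8,4],[16,0],[16,3],[16,4],[22,2],[27,0],[27,4],[31,0],[31,4],[36,0],[36,4],[41,1],[51,0],[51,3],[51,4],[56,2]]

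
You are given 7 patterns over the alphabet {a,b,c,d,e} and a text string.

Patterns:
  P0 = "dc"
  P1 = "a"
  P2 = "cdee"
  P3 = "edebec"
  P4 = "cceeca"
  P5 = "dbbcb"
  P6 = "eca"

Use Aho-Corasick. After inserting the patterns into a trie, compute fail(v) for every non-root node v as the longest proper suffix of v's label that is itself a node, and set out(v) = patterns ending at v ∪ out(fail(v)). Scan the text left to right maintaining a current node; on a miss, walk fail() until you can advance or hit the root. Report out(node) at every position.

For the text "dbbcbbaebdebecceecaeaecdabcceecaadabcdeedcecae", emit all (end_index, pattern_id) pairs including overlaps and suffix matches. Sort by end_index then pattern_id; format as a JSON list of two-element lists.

Construct AC machine:
Trie nodes:
  0='ε' goto a→3 c→4 d→1 e→8
  1='d' goto b→19 c→2
  2='dc' goto ·  [P0 ends]
  3='a' goto ·  [P1 ends]
  4='c' goto c→14 d→5
  5='cd' goto e→6
  6='cde' goto e→7
  7='cdee' goto ·  [P2 ends]
  8='e' goto c→23 d→9
  9='ed' goto e→10
  10='ede' goto b→11
  11='edeb' goto e→12
  12='edebe' goto c→13
  13='edebec' goto ·  [P3 ends]
  14='cc' goto e→15
  15='cce' goto e→16
  16='ccee' goto c→17
  17='cceec' goto a→18
  18='cceeca' goto ·  [P4 ends]
  19='db' goto b→20
  20='dbb' goto c→21
  21='dbbc' goto b→22
  22='dbbcb' goto ·  [P5 ends]
  23='ec' goto a→24
  24='eca' goto ·  [P6 ends]

Failure links (BFS by depth):
  n1('d'): parent n0 fail=0; on 'd' 0 → fail=0;  out ∅∪∅=∅
  n3('a'): parent n0 fail=0; on 'a' 0 → fail=0;  out {1}∪∅={1}
  n4('c'): parent n0 fail=0; on 'c' 0 → fail=0;  out ∅∪∅=∅
  n8('e'): parent n0 fail=0; on 'e' 0 → fail=0;  out ∅∪∅=∅
  n2('dc'): parent n1 fail=0; on 'c' 0 → fail=4;  out {0}∪∅={0}
  n5('cd'): parent n4 fail=0; on 'd' 0 → fail=1;  out ∅∪∅=∅
  n9('ed'): parent n8 fail=0; on 'd' 0 → fail=1;  out ∅∪∅=∅
  n14('cc'): parent n4 fail=0; on 'c' 0 → fail=4;  out ∅∪∅=∅
  n19('db'): parent n1 fail=0; on 'b' 0 → fail=0;  out ∅∪∅=∅
  n23('ec'): parent n8 fail=0; on 'c' 0 → fail=4;  out ∅∪∅=∅
  n6('cde'): parent n5 fail=1; on 'e' 1→0 → fail=8;  out ∅∪∅=∅
  n10('ede'): parent n9 fail=1; on 'e' 1→0 → fail=8;  out ∅∪∅=∅
  n15('cce'): parent n14 fail=4; on 'e' 4→0 → fail=8;  out ∅∪∅=∅
  n20('dbb'): parent n19 fail=0; on 'b' 0 → fail=0;  out ∅∪∅=∅
  n24('eca'): parent n23 fail=4; on 'a' 4→0 → fail=3;  out {6}∪{1}={1,6}
  n7('cdee'): parent n6 fail=8; on 'e' 8→0 → fail=8;  out {2}∪∅={2}
  n11('edeb'): parent n10 fail=8; on 'b' 8→0 → fail=0;  out ∅∪∅=∅
  n16('ccee'): parent n15 fail=8; on 'e' 8→0 → fail=8;  out ∅∪∅=∅
  n21('dbbc'): parent n20 fail=0; on 'c' 0 → fail=4;  out ∅∪∅=∅
  n12('edebe'): parent n11 fail=0; on 'e' 0 → fail=8;  out ∅∪∅=∅
  n17('cceec'): parent n16 fail=8; on 'c' 8 → fail=23;  out ∅∪∅=∅
  n22('dbbcb'): parent n21 fail=4; on 'b' 4→0 → fail=0;  out {5}∪∅={5}
  n13('edebec'): parent n12 fail=8; on 'c' 8 → fail=23;  out {3}∪∅={3}
  n18('cceeca'): parent n17 fail=23; on 'a' 23 → fail=24;  out {4}∪{1,6}={1,4,6}

Scan:
i=0 'd': node 0→1
i=1 'b': node 1→19
i=2 'b': node 19→20
i=3 'c': node 20→21
i=4 'b': node 21→22  ** P5@[0:4]
i=5 'b': node 22→0 (via fail)
i=6 'a': node 0→3  ** P1@[6:6]
i=7 'e': node 3→8 (via fail)
i=8 'b': node 8→0 (via fail)
i=9 'd': node 0→1
i=10 'e': node 1→8 (via fail)
i=11 'b': node 8→0 (via fail)
i=12 'e': node 0→8
i=13 'c': node 8→23
i=14 'c': node 23→14 (via fail)
i=15 'e': node 14→15
i=16 'e': node 15→16
i=17 'c': node 16→17
i=18 'a': node 17→18  ** P1@[18:18],P4@[13:18],P6@[16:18]
i=19 'e': node 18→8 (via fail)
i=20 'a': node 8→3 (via fail)  ** P1@[20:20]
i=21 'e': node 3→8 (via fail)
i=22 'c': node 8→23
i=23 'd': node 23→5 (via fail)
i=24 'a': node 5→3 (via fail)  ** P1@[24:24]
i=25 'b': node 3→0 (via fail)
i=26 'c': node 0→4
i=27 'c': node 4→14
i=28 'e': node 14→15
i=29 'e': node 15→16
i=30 'c': node 16→17
i=31 'a': node 17→18  ** P1@[31:31],P4@[26:31],P6@[29:31]
i=32 'a': node 18→3 (via fail)  ** P1@[32:32]
i=33 'd': node 3→1 (via fail)
i=34 'a': node 1→3 (via fail)  ** P1@[34:34]
i=35 'b': node 3→0 (via fail)
i=36 'c': node 0→4
i=37 'd': node 4→5
i=38 'e': node 5→6
i=39 'e': node 6→7  ** P2@[36:39]
i=40 'd': node 7→9 (via fail)
i=41 'c': node 9→2 (via fail)  ** P0@[40:41]
i=42 'e': node 2→8 (via fail)
i=43 'c': node 8→23
i=44 'a': node 23→24  ** P1@[44:44],P6@[42:44]
i=45 'e': node 24→8 (via fail)

Result: [[4,5],[6,1],[18,1],[18,4],[18,6],[20,1],[24,1],[31,1],[31,4],[31,6],[32,1],[34,1],[39,2],[41,0],[44,1],[44,6]]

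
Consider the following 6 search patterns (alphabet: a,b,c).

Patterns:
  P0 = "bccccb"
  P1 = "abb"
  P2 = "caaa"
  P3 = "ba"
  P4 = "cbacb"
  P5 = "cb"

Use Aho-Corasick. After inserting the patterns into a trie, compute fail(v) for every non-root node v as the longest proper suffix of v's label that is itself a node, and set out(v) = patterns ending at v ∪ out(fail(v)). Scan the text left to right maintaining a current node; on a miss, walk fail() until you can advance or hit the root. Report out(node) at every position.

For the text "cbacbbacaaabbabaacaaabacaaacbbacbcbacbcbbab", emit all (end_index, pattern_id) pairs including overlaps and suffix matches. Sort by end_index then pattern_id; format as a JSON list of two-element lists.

Build automaton:
Trie (insert patterns):
  n0 'ε': a→7 b→1 c→10
  n1 'b': a→14 c→2
  n2 'bc': c→3
  n3 'bcc': c→4
  n4 'bccc': c→5
  n5 'bcccc': b→6
  n6 'bccccb': ·  ←P0
  n7 'a': b→8
  n8 'ab': b→9
  n9 'abb': ·  ←P1
  n10 'c': a→11 b→15
  n11 'ca': a→12
  n12 'caa': a→13
  n13 'caaa': ·  ←P2
  n14 'ba': ·  ←P3
  n15 'cb': a→16  ←P5
  n16 'cba': c→17
  n17 'cbac': b→18
  n18 'cbacb': ·  ←P4

Failure links (BFS by depth):
  fail(1) 'b': from fail(0)=0 chase 'b': 0 ⇒ 0;  out=∅∪out(0)=∅
  fail(7) 'a': from fail(0)=0 chase 'a': 0 ⇒ 0;  out=∅∪out(0)=∅
  fail(10) 'c': from fail(0)=0 chase 'c': 0 ⇒ 0;  out=∅∪out(0)=∅
  fail(2) 'bc': from fail(1)=0 chase 'c': 0 ⇒ 10;  out=∅∪out(10)=∅
  fail(8) 'ab': from fail(7)=0 chase 'b': 0 ⇒ 1;  out=∅∪out(1)=∅
  fail(11) 'ca': from fail(10)=0 chase 'a': 0 ⇒ 7;  out=∅∪out(7)=∅
  fail(14) 'ba': from fail(1)=0 chase 'a': 0 ⇒ 7;  out={3}∪out(7)={3}
  fail(15) 'cb': from fail(10)=0 chase 'b': 0 ⇒ 1;  out={5}∪out(1)={5}
  fail(3) 'bcc': from fail(2)=10 chase 'c': 10→0 ⇒ 10;  out=∅∪out(10)=∅
  fail(9) 'abb': from fail(8)=1 chase 'b': 1→0 ⇒ 1;  out={1}∪out(1)={1}
  fail(12) 'caa': from fail(11)=7 chase 'a': 7→0 ⇒ 7;  out=∅∪out(7)=∅
  fail(16) 'cba': from fail(15)=1 chase 'a': 1 ⇒ 14;  out=∅∪out(14)={3}
  fail(4) 'bccc': from fail(3)=10 chase 'c': 10→0 ⇒ 10;  out=∅∪out(10)=∅
  fail(13) 'caaa': from fail(12)=7 chase 'a': 7→0 ⇒ 7;  out={2}∪out(7)={2}
  fail(17) 'cbac': from fail(16)=14 chase 'c': 14→7→0 ⇒ 10;  out=∅∪out(10)=∅
  fail(5) 'bcccc': from fail(4)=10 chase 'c': 10→0 ⇒ 10;  out=∅∪out(10)=∅
  fail(18) 'cbacb': from fail(17)=10 chase 'b': 10 ⇒ 15;  out={4}∪out(15)={4,5}
  fail(6) 'bccccb': from fail(5)=10 chase 'b': 10 ⇒ 15;  out={0}∪out(15)={0,5}

Run:
i=0 'c': node 0→10
i=1 'b': node 10→15  ** P5@[0:1]
i=2 'a': node 15→16  ** P3@[1:2]
i=3 'c': node 16→17
i=4 'b': node 17→18  ** P4@[0:4],P5@[3:4]
i=5 'b': node 18→1 ·f
i=6 'a': node 1→14  ** P3@[5:6]
i=7 'c': node 14→10 ·f
i=8 'a': node 10→11
i=9 'a': node 11→12
i=10 'a': node 12→13  ** P2@[7:10]
i=11 'b': node 13→8 ·f
i=12 'b': node 8→9  ** P1@[10:12]
i=13 'a': node 9→14 ·f  ** P3@[12:13]
i=14 'b': node 14→8 ·f
i=15 'a': node 8→14 ·f  ** P3@[14:15]
i=16 'a': node 14→7 ·f
i=17 'c': node 7→10 ·f
i=18 'a': node 10→11
i=19 'a': node 11→12
i=20 'a': node 12→13  ** P2@[17:20]
i=21 'b': node 13→8 ·f
i=22 'a': node 8→14 ·f  ** P3@[21:22]
i=23 'c': node 14→10 ·f
i=24 'a': node 10→11
i=25 'a': node 11→12
i=26 'a': node 12→13  ** P2@[23:26]
i=27 'c': node 13→10 ·f
i=28 'b': node 10→15  ** P5@[27:28]
i=29 'b': node 15→1 ·f
i=30 'a': node 1→14  ** P3@[29:30]
i=31 'c': node 14→10 ·f
i=32 'b': node 10→15  ** P5@[31:32]
i=33 'c': node 15→2 ·f
i=34 'b': node 2→15 ·f  ** P5@[33:34]
i=35 'a': node 15→16  ** P3@[34:35]
i=36 'c': node 16→17
i=37 'b': node 17→18  ** P4@[33:37],P5@[36:37]
i=38 'c': node 18→2 ·f
i=39 'b': node 2→15 ·f  ** P5@[38:39]
i=40 'b': node 15→1 ·f
i=41 'a': node 1→14  ** P3@[40:41]
i=42 'b': node 14→8 ·f

Matches: [[1,5],[2,3],[4,4],[4,5],[6,3],[10,2],[12,1],[13,3],[15,3],[20,2],[22,3],[26,2],[28,5],[30,3],[32,5],[34,5],[35,3],[37,4],[37,5],[39,5],[41,3]]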